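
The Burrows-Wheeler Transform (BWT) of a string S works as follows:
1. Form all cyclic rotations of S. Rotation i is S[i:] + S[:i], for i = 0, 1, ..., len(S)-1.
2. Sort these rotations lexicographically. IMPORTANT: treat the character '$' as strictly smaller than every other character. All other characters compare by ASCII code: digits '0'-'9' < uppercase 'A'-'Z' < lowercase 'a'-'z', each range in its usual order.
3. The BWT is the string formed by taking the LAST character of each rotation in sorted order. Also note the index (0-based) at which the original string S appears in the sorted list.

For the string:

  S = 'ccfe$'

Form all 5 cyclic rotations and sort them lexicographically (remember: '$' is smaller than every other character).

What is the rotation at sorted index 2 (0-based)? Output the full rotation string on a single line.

All 5 rotations (rotation i = S[i:]+S[:i]):
  rot[0] = ccfe$
  rot[1] = cfe$c
  rot[2] = fe$cc
  rot[3] = e$ccf
  rot[4] = $ccfe
Sorted (with $ < everything):
  sorted[0] = $ccfe
  sorted[1] = ccfe$
  sorted[2] = cfe$c
  sorted[3] = e$ccf
  sorted[4] = fe$cc
sorted[2] = cfe$c

Answer: cfe$c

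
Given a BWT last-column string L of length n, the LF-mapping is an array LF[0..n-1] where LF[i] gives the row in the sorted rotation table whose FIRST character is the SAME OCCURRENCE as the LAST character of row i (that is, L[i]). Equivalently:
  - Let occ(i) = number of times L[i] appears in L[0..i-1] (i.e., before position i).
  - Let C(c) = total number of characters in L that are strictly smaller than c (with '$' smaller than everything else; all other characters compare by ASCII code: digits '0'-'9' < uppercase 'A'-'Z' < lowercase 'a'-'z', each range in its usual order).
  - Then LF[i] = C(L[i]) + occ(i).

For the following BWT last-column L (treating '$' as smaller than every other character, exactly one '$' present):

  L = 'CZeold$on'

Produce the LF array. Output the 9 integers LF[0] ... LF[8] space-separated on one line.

Answer: 1 2 4 7 5 3 0 8 6

Derivation:
Char counts: '$':1, 'C':1, 'Z':1, 'd':1, 'e':1, 'l':1, 'n':1, 'o':2
C (first-col start): C('$')=0, C('C')=1, C('Z')=2, C('d')=3, C('e')=4, C('l')=5, C('n')=6, C('o')=7
L[0]='C': occ=0, LF[0]=C('C')+0=1+0=1
L[1]='Z': occ=0, LF[1]=C('Z')+0=2+0=2
L[2]='e': occ=0, LF[2]=C('e')+0=4+0=4
L[3]='o': occ=0, LF[3]=C('o')+0=7+0=7
L[4]='l': occ=0, LF[4]=C('l')+0=5+0=5
L[5]='d': occ=0, LF[5]=C('d')+0=3+0=3
L[6]='$': occ=0, LF[6]=C('$')+0=0+0=0
L[7]='o': occ=1, LF[7]=C('o')+1=7+1=8
L[8]='n': occ=0, LF[8]=C('n')+0=6+0=6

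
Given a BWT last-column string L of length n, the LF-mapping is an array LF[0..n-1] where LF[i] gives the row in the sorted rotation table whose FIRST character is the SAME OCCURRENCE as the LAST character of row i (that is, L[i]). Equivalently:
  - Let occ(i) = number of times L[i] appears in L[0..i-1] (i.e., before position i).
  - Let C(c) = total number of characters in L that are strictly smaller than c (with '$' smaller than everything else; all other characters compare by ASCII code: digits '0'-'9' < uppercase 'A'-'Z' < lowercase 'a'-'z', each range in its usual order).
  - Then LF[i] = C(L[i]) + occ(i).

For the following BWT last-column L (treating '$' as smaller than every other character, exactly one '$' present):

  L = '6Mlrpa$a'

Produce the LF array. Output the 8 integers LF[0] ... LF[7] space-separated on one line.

Answer: 1 2 5 7 6 3 0 4

Derivation:
Char counts: '$':1, '6':1, 'M':1, 'a':2, 'l':1, 'p':1, 'r':1
C (first-col start): C('$')=0, C('6')=1, C('M')=2, C('a')=3, C('l')=5, C('p')=6, C('r')=7
L[0]='6': occ=0, LF[0]=C('6')+0=1+0=1
L[1]='M': occ=0, LF[1]=C('M')+0=2+0=2
L[2]='l': occ=0, LF[2]=C('l')+0=5+0=5
L[3]='r': occ=0, LF[3]=C('r')+0=7+0=7
L[4]='p': occ=0, LF[4]=C('p')+0=6+0=6
L[5]='a': occ=0, LF[5]=C('a')+0=3+0=3
L[6]='$': occ=0, LF[6]=C('$')+0=0+0=0
L[7]='a': occ=1, LF[7]=C('a')+1=3+1=4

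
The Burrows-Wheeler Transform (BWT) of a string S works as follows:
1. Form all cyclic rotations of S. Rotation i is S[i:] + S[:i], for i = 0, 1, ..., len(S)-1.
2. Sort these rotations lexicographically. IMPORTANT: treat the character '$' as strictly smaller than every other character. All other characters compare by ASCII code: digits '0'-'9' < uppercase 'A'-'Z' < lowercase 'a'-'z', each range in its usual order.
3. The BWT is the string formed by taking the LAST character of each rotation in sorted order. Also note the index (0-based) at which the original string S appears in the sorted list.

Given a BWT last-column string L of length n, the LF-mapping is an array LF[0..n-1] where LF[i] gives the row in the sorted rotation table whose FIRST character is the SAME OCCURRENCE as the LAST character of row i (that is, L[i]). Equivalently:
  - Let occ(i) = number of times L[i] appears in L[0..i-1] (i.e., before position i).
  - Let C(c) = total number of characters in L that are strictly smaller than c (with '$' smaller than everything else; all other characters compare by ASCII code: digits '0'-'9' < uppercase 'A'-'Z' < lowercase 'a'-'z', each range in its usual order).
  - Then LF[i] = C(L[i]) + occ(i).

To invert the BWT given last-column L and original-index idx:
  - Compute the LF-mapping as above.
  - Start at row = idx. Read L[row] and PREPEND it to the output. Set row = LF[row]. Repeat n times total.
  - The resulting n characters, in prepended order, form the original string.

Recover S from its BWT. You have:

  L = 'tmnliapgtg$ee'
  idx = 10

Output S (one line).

Answer: pigletmagnet$

Derivation:
LF mapping: 11 8 9 7 6 1 10 4 12 5 0 2 3
Walk LF starting at row 10, prepending L[row]:
  step 1: row=10, L[10]='$', prepend. Next row=LF[10]=0
  step 2: row=0, L[0]='t', prepend. Next row=LF[0]=11
  step 3: row=11, L[11]='e', prepend. Next row=LF[11]=2
  step 4: row=2, L[2]='n', prepend. Next row=LF[2]=9
  step 5: row=9, L[9]='g', prepend. Next row=LF[9]=5
  step 6: row=5, L[5]='a', prepend. Next row=LF[5]=1
  step 7: row=1, L[1]='m', prepend. Next row=LF[1]=8
  step 8: row=8, L[8]='t', prepend. Next row=LF[8]=12
  step 9: row=12, L[12]='e', prepend. Next row=LF[12]=3
  step 10: row=3, L[3]='l', prepend. Next row=LF[3]=7
  step 11: row=7, L[7]='g', prepend. Next row=LF[7]=4
  step 12: row=4, L[4]='i', prepend. Next row=LF[4]=6
  step 13: row=6, L[6]='p', prepend. Next row=LF[6]=10
Reversed output: pigletmagnet$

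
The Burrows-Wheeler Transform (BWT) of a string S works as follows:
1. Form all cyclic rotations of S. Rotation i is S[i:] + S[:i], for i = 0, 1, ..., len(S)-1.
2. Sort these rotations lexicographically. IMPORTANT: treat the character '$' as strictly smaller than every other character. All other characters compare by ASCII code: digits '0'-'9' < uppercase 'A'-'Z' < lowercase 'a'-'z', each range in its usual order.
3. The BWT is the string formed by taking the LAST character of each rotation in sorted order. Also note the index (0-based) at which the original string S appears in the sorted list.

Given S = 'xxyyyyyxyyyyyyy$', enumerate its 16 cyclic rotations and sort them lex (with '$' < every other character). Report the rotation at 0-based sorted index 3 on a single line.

All 16 rotations (rotation i = S[i:]+S[:i]):
  rot[0] = xxyyyyyxyyyyyyy$
  rot[1] = xyyyyyxyyyyyyy$x
  rot[2] = yyyyyxyyyyyyy$xx
  rot[3] = yyyyxyyyyyyy$xxy
  rot[4] = yyyxyyyyyyy$xxyy
  rot[5] = yyxyyyyyyy$xxyyy
  rot[6] = yxyyyyyyy$xxyyyy
  rot[7] = xyyyyyyy$xxyyyyy
  rot[8] = yyyyyyy$xxyyyyyx
  rot[9] = yyyyyy$xxyyyyyxy
  rot[10] = yyyyy$xxyyyyyxyy
  rot[11] = yyyy$xxyyyyyxyyy
  rot[12] = yyy$xxyyyyyxyyyy
  rot[13] = yy$xxyyyyyxyyyyy
  rot[14] = y$xxyyyyyxyyyyyy
  rot[15] = $xxyyyyyxyyyyyyy
Sorted (with $ < everything):
  sorted[0] = $xxyyyyyxyyyyyyy
  sorted[1] = xxyyyyyxyyyyyyy$
  sorted[2] = xyyyyyxyyyyyyy$x
  sorted[3] = xyyyyyyy$xxyyyyy
  sorted[4] = y$xxyyyyyxyyyyyy
  sorted[5] = yxyyyyyyy$xxyyyy
  sorted[6] = yy$xxyyyyyxyyyyy
  sorted[7] = yyxyyyyyyy$xxyyy
  sorted[8] = yyy$xxyyyyyxyyyy
  sorted[9] = yyyxyyyyyyy$xxyy
  sorted[10] = yyyy$xxyyyyyxyyy
  sorted[11] = yyyyxyyyyyyy$xxy
  sorted[12] = yyyyy$xxyyyyyxyy
  sorted[13] = yyyyyxyyyyyyy$xx
  sorted[14] = yyyyyy$xxyyyyyxy
  sorted[15] = yyyyyyy$xxyyyyyx
sorted[3] = xyyyyyyy$xxyyyyy

Answer: xyyyyyyy$xxyyyyy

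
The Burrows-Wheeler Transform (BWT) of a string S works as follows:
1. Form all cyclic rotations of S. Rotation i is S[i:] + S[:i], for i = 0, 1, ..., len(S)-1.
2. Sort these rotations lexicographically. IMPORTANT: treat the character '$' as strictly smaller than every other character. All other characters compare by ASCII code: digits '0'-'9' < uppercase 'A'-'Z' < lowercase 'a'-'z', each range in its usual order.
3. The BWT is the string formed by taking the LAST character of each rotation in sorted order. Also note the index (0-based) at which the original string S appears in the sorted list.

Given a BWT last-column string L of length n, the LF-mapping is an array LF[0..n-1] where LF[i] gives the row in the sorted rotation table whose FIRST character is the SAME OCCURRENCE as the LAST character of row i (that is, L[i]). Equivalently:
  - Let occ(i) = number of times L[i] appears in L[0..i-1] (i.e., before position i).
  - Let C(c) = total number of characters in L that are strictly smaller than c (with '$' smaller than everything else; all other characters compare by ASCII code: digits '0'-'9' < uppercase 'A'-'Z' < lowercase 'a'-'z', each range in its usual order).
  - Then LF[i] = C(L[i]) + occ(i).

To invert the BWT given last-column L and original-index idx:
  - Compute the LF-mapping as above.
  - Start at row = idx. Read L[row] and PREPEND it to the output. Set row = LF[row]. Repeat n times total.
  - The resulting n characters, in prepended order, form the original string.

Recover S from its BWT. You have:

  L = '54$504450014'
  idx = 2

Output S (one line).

LF mapping: 9 5 0 10 1 6 7 11 2 3 4 8
Walk LF starting at row 2, prepending L[row]:
  step 1: row=2, L[2]='$', prepend. Next row=LF[2]=0
  step 2: row=0, L[0]='5', prepend. Next row=LF[0]=9
  step 3: row=9, L[9]='0', prepend. Next row=LF[9]=3
  step 4: row=3, L[3]='5', prepend. Next row=LF[3]=10
  step 5: row=10, L[10]='1', prepend. Next row=LF[10]=4
  step 6: row=4, L[4]='0', prepend. Next row=LF[4]=1
  step 7: row=1, L[1]='4', prepend. Next row=LF[1]=5
  step 8: row=5, L[5]='4', prepend. Next row=LF[5]=6
  step 9: row=6, L[6]='4', prepend. Next row=LF[6]=7
  step 10: row=7, L[7]='5', prepend. Next row=LF[7]=11
  step 11: row=11, L[11]='4', prepend. Next row=LF[11]=8
  step 12: row=8, L[8]='0', prepend. Next row=LF[8]=2
Reversed output: 04544401505$

Answer: 04544401505$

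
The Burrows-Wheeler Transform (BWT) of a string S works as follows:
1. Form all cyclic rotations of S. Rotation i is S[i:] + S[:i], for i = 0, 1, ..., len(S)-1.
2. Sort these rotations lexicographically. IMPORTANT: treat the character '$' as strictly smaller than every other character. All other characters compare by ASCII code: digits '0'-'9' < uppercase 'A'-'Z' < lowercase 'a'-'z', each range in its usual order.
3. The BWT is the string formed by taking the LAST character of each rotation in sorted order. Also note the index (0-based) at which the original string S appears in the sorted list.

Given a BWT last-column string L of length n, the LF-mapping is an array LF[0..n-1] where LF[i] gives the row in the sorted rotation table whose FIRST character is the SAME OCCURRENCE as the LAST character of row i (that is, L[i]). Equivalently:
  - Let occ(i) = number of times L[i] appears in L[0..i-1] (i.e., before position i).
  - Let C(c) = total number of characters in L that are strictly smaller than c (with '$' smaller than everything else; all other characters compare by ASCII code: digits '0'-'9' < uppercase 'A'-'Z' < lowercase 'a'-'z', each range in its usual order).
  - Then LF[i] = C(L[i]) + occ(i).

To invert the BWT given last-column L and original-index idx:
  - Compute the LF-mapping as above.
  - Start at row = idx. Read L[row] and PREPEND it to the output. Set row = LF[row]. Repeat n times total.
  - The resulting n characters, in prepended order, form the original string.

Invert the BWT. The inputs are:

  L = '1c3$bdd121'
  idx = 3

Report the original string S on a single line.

LF mapping: 1 7 5 0 6 8 9 2 4 3
Walk LF starting at row 3, prepending L[row]:
  step 1: row=3, L[3]='$', prepend. Next row=LF[3]=0
  step 2: row=0, L[0]='1', prepend. Next row=LF[0]=1
  step 3: row=1, L[1]='c', prepend. Next row=LF[1]=7
  step 4: row=7, L[7]='1', prepend. Next row=LF[7]=2
  step 5: row=2, L[2]='3', prepend. Next row=LF[2]=5
  step 6: row=5, L[5]='d', prepend. Next row=LF[5]=8
  step 7: row=8, L[8]='2', prepend. Next row=LF[8]=4
  step 8: row=4, L[4]='b', prepend. Next row=LF[4]=6
  step 9: row=6, L[6]='d', prepend. Next row=LF[6]=9
  step 10: row=9, L[9]='1', prepend. Next row=LF[9]=3
Reversed output: 1db2d31c1$

Answer: 1db2d31c1$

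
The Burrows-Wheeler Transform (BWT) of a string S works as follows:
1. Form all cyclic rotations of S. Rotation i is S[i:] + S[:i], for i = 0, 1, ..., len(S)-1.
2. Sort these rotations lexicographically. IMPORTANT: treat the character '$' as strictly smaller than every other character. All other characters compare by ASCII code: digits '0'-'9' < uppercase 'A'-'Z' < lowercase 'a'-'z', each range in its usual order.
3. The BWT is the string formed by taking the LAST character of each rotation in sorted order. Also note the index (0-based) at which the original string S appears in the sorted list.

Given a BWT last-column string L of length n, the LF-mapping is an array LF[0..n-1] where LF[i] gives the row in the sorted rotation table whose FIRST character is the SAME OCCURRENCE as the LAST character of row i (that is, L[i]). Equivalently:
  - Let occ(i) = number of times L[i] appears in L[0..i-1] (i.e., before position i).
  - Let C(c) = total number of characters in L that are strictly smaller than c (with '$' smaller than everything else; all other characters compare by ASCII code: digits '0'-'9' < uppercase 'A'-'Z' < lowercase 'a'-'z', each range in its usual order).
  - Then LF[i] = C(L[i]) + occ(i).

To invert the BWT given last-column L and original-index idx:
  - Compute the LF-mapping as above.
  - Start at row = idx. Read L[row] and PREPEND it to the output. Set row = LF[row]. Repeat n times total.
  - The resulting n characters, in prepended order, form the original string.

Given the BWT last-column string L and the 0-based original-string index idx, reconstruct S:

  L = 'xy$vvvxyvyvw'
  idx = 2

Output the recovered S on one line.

LF mapping: 7 9 0 1 2 3 8 10 4 11 5 6
Walk LF starting at row 2, prepending L[row]:
  step 1: row=2, L[2]='$', prepend. Next row=LF[2]=0
  step 2: row=0, L[0]='x', prepend. Next row=LF[0]=7
  step 3: row=7, L[7]='y', prepend. Next row=LF[7]=10
  step 4: row=10, L[10]='v', prepend. Next row=LF[10]=5
  step 5: row=5, L[5]='v', prepend. Next row=LF[5]=3
  step 6: row=3, L[3]='v', prepend. Next row=LF[3]=1
  step 7: row=1, L[1]='y', prepend. Next row=LF[1]=9
  step 8: row=9, L[9]='y', prepend. Next row=LF[9]=11
  step 9: row=11, L[11]='w', prepend. Next row=LF[11]=6
  step 10: row=6, L[6]='x', prepend. Next row=LF[6]=8
  step 11: row=8, L[8]='v', prepend. Next row=LF[8]=4
  step 12: row=4, L[4]='v', prepend. Next row=LF[4]=2
Reversed output: vvxwyyvvvyx$

Answer: vvxwyyvvvyx$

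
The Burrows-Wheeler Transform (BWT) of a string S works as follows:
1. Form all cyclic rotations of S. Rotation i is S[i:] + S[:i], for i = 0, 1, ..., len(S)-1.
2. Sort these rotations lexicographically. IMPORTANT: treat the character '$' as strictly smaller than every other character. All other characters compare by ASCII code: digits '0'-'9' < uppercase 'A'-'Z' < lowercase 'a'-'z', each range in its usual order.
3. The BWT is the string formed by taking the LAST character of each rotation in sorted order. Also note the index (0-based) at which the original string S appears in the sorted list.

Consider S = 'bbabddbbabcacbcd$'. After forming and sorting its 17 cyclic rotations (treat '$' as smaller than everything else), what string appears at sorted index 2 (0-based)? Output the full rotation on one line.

Answer: abddbbabcacbcd$bb

Derivation:
All 17 rotations (rotation i = S[i:]+S[:i]):
  rot[0] = bbabddbbabcacbcd$
  rot[1] = babddbbabcacbcd$b
  rot[2] = abddbbabcacbcd$bb
  rot[3] = bddbbabcacbcd$bba
  rot[4] = ddbbabcacbcd$bbab
  rot[5] = dbbabcacbcd$bbabd
  rot[6] = bbabcacbcd$bbabdd
  rot[7] = babcacbcd$bbabddb
  rot[8] = abcacbcd$bbabddbb
  rot[9] = bcacbcd$bbabddbba
  rot[10] = cacbcd$bbabddbbab
  rot[11] = acbcd$bbabddbbabc
  rot[12] = cbcd$bbabddbbabca
  rot[13] = bcd$bbabddbbabcac
  rot[14] = cd$bbabddbbabcacb
  rot[15] = d$bbabddbbabcacbc
  rot[16] = $bbabddbbabcacbcd
Sorted (with $ < everything):
  sorted[0] = $bbabddbbabcacbcd
  sorted[1] = abcacbcd$bbabddbb
  sorted[2] = abddbbabcacbcd$bb
  sorted[3] = acbcd$bbabddbbabc
  sorted[4] = babcacbcd$bbabddb
  sorted[5] = babddbbabcacbcd$b
  sorted[6] = bbabcacbcd$bbabdd
  sorted[7] = bbabddbbabcacbcd$
  sorted[8] = bcacbcd$bbabddbba
  sorted[9] = bcd$bbabddbbabcac
  sorted[10] = bddbbabcacbcd$bba
  sorted[11] = cacbcd$bbabddbbab
  sorted[12] = cbcd$bbabddbbabca
  sorted[13] = cd$bbabddbbabcacb
  sorted[14] = d$bbabddbbabcacbc
  sorted[15] = dbbabcacbcd$bbabd
  sorted[16] = ddbbabcacbcd$bbab
sorted[2] = abddbbabcacbcd$bb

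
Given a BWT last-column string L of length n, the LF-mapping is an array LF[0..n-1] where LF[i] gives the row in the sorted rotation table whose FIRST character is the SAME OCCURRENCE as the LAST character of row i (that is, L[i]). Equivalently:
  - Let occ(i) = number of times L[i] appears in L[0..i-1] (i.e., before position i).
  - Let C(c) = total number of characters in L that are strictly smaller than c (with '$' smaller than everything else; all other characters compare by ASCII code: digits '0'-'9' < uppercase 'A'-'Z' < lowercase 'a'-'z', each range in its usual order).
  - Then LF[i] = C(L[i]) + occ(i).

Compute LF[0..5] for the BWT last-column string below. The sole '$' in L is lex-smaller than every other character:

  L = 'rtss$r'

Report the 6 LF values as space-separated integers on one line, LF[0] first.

Char counts: '$':1, 'r':2, 's':2, 't':1
C (first-col start): C('$')=0, C('r')=1, C('s')=3, C('t')=5
L[0]='r': occ=0, LF[0]=C('r')+0=1+0=1
L[1]='t': occ=0, LF[1]=C('t')+0=5+0=5
L[2]='s': occ=0, LF[2]=C('s')+0=3+0=3
L[3]='s': occ=1, LF[3]=C('s')+1=3+1=4
L[4]='$': occ=0, LF[4]=C('$')+0=0+0=0
L[5]='r': occ=1, LF[5]=C('r')+1=1+1=2

Answer: 1 5 3 4 0 2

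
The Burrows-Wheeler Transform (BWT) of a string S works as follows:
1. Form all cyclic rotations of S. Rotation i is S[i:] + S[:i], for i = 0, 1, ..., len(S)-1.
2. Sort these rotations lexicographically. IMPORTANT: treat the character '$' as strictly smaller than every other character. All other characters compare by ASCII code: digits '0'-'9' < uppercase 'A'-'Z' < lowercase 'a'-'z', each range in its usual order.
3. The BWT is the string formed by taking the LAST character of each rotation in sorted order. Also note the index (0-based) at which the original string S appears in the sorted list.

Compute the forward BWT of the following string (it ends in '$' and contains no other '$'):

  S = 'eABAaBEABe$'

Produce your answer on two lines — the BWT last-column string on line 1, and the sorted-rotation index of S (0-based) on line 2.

All 11 rotations (rotation i = S[i:]+S[:i]):
  rot[0] = eABAaBEABe$
  rot[1] = ABAaBEABe$e
  rot[2] = BAaBEABe$eA
  rot[3] = AaBEABe$eAB
  rot[4] = aBEABe$eABA
  rot[5] = BEABe$eABAa
  rot[6] = EABe$eABAaB
  rot[7] = ABe$eABAaBE
  rot[8] = Be$eABAaBEA
  rot[9] = e$eABAaBEAB
  rot[10] = $eABAaBEABe
Sorted (with $ < everything):
  sorted[0] = $eABAaBEABe  (last char: 'e')
  sorted[1] = ABAaBEABe$e  (last char: 'e')
  sorted[2] = ABe$eABAaBE  (last char: 'E')
  sorted[3] = AaBEABe$eAB  (last char: 'B')
  sorted[4] = BAaBEABe$eA  (last char: 'A')
  sorted[5] = BEABe$eABAa  (last char: 'a')
  sorted[6] = Be$eABAaBEA  (last char: 'A')
  sorted[7] = EABe$eABAaB  (last char: 'B')
  sorted[8] = aBEABe$eABA  (last char: 'A')
  sorted[9] = e$eABAaBEAB  (last char: 'B')
  sorted[10] = eABAaBEABe$  (last char: '$')
Last column: eeEBAaABAB$
Original string S is at sorted index 10

Answer: eeEBAaABAB$
10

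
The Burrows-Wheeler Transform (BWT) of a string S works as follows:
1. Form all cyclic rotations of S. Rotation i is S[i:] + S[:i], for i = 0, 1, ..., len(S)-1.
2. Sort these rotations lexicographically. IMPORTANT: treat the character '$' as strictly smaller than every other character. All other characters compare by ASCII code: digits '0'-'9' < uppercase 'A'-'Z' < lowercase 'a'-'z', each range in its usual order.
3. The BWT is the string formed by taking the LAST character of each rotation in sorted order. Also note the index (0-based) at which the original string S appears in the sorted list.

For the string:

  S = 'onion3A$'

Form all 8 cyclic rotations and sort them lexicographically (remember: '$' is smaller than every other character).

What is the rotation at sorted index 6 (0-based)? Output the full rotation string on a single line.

Answer: on3A$oni

Derivation:
All 8 rotations (rotation i = S[i:]+S[:i]):
  rot[0] = onion3A$
  rot[1] = nion3A$o
  rot[2] = ion3A$on
  rot[3] = on3A$oni
  rot[4] = n3A$onio
  rot[5] = 3A$onion
  rot[6] = A$onion3
  rot[7] = $onion3A
Sorted (with $ < everything):
  sorted[0] = $onion3A
  sorted[1] = 3A$onion
  sorted[2] = A$onion3
  sorted[3] = ion3A$on
  sorted[4] = n3A$onio
  sorted[5] = nion3A$o
  sorted[6] = on3A$oni
  sorted[7] = onion3A$
sorted[6] = on3A$oni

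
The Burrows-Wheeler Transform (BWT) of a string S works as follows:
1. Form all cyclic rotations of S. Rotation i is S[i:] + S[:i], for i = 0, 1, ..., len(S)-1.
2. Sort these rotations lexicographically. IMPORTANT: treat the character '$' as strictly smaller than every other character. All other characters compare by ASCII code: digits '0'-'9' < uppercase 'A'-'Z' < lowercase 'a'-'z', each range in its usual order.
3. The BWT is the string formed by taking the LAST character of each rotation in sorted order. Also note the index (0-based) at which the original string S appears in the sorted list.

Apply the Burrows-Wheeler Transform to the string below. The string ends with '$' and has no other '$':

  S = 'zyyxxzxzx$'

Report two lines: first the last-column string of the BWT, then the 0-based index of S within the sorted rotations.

Answer: xzyzxyzxx$
9

Derivation:
All 10 rotations (rotation i = S[i:]+S[:i]):
  rot[0] = zyyxxzxzx$
  rot[1] = yyxxzxzx$z
  rot[2] = yxxzxzx$zy
  rot[3] = xxzxzx$zyy
  rot[4] = xzxzx$zyyx
  rot[5] = zxzx$zyyxx
  rot[6] = xzx$zyyxxz
  rot[7] = zx$zyyxxzx
  rot[8] = x$zyyxxzxz
  rot[9] = $zyyxxzxzx
Sorted (with $ < everything):
  sorted[0] = $zyyxxzxzx  (last char: 'x')
  sorted[1] = x$zyyxxzxz  (last char: 'z')
  sorted[2] = xxzxzx$zyy  (last char: 'y')
  sorted[3] = xzx$zyyxxz  (last char: 'z')
  sorted[4] = xzxzx$zyyx  (last char: 'x')
  sorted[5] = yxxzxzx$zy  (last char: 'y')
  sorted[6] = yyxxzxzx$z  (last char: 'z')
  sorted[7] = zx$zyyxxzx  (last char: 'x')
  sorted[8] = zxzx$zyyxx  (last char: 'x')
  sorted[9] = zyyxxzxzx$  (last char: '$')
Last column: xzyzxyzxx$
Original string S is at sorted index 9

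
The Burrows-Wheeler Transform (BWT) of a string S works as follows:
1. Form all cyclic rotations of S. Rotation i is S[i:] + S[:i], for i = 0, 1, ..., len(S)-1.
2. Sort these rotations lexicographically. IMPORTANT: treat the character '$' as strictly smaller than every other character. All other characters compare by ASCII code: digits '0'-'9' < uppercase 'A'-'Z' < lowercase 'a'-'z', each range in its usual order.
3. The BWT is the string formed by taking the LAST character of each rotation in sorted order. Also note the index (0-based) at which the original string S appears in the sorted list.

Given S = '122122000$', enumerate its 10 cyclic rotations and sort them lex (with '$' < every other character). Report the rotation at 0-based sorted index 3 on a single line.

Answer: 000$122122

Derivation:
All 10 rotations (rotation i = S[i:]+S[:i]):
  rot[0] = 122122000$
  rot[1] = 22122000$1
  rot[2] = 2122000$12
  rot[3] = 122000$122
  rot[4] = 22000$1221
  rot[5] = 2000$12212
  rot[6] = 000$122122
  rot[7] = 00$1221220
  rot[8] = 0$12212200
  rot[9] = $122122000
Sorted (with $ < everything):
  sorted[0] = $122122000
  sorted[1] = 0$12212200
  sorted[2] = 00$1221220
  sorted[3] = 000$122122
  sorted[4] = 122000$122
  sorted[5] = 122122000$
  sorted[6] = 2000$12212
  sorted[7] = 2122000$12
  sorted[8] = 22000$1221
  sorted[9] = 22122000$1
sorted[3] = 000$122122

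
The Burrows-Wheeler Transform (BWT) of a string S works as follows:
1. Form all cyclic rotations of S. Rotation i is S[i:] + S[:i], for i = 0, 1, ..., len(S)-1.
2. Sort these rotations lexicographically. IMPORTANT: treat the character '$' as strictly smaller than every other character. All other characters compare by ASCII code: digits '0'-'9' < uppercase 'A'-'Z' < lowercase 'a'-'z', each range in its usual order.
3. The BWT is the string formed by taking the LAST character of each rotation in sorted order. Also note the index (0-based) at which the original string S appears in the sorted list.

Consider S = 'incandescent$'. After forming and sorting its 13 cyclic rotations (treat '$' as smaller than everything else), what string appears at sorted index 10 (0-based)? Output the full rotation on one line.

All 13 rotations (rotation i = S[i:]+S[:i]):
  rot[0] = incandescent$
  rot[1] = ncandescent$i
  rot[2] = candescent$in
  rot[3] = andescent$inc
  rot[4] = ndescent$inca
  rot[5] = descent$incan
  rot[6] = escent$incand
  rot[7] = scent$incande
  rot[8] = cent$incandes
  rot[9] = ent$incandesc
  rot[10] = nt$incandesce
  rot[11] = t$incandescen
  rot[12] = $incandescent
Sorted (with $ < everything):
  sorted[0] = $incandescent
  sorted[1] = andescent$inc
  sorted[2] = candescent$in
  sorted[3] = cent$incandes
  sorted[4] = descent$incan
  sorted[5] = ent$incandesc
  sorted[6] = escent$incand
  sorted[7] = incandescent$
  sorted[8] = ncandescent$i
  sorted[9] = ndescent$inca
  sorted[10] = nt$incandesce
  sorted[11] = scent$incande
  sorted[12] = t$incandescen
sorted[10] = nt$incandesce

Answer: nt$incandesce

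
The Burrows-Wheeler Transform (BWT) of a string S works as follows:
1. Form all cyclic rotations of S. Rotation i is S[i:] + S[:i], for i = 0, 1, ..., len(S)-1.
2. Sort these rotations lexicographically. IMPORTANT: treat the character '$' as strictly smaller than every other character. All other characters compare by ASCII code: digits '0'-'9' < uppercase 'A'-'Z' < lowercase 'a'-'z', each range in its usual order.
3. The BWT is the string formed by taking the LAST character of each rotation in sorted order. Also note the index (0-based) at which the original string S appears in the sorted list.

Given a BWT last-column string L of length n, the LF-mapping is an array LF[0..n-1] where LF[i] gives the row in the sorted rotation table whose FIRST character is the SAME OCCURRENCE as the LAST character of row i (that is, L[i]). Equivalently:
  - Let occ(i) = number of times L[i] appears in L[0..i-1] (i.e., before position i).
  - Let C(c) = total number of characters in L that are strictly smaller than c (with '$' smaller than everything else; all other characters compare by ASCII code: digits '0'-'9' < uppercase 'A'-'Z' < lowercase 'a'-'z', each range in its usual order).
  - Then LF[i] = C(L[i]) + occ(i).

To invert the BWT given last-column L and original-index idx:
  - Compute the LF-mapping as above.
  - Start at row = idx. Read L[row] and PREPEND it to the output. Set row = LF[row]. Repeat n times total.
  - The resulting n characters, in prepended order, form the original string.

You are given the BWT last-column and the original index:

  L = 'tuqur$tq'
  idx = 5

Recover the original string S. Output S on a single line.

Answer: tuqqurt$

Derivation:
LF mapping: 4 6 1 7 3 0 5 2
Walk LF starting at row 5, prepending L[row]:
  step 1: row=5, L[5]='$', prepend. Next row=LF[5]=0
  step 2: row=0, L[0]='t', prepend. Next row=LF[0]=4
  step 3: row=4, L[4]='r', prepend. Next row=LF[4]=3
  step 4: row=3, L[3]='u', prepend. Next row=LF[3]=7
  step 5: row=7, L[7]='q', prepend. Next row=LF[7]=2
  step 6: row=2, L[2]='q', prepend. Next row=LF[2]=1
  step 7: row=1, L[1]='u', prepend. Next row=LF[1]=6
  step 8: row=6, L[6]='t', prepend. Next row=LF[6]=5
Reversed output: tuqqurt$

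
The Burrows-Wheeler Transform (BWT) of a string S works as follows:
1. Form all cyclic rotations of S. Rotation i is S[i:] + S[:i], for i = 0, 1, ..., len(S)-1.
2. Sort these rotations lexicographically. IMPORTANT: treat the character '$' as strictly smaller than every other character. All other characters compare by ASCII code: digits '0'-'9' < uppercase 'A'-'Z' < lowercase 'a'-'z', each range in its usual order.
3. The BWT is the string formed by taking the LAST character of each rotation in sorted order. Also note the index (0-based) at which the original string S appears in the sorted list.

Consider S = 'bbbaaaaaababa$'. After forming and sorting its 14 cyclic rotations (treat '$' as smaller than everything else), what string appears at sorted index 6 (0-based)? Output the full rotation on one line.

Answer: aababa$bbbaaaa

Derivation:
All 14 rotations (rotation i = S[i:]+S[:i]):
  rot[0] = bbbaaaaaababa$
  rot[1] = bbaaaaaababa$b
  rot[2] = baaaaaababa$bb
  rot[3] = aaaaaababa$bbb
  rot[4] = aaaaababa$bbba
  rot[5] = aaaababa$bbbaa
  rot[6] = aaababa$bbbaaa
  rot[7] = aababa$bbbaaaa
  rot[8] = ababa$bbbaaaaa
  rot[9] = baba$bbbaaaaaa
  rot[10] = aba$bbbaaaaaab
  rot[11] = ba$bbbaaaaaaba
  rot[12] = a$bbbaaaaaabab
  rot[13] = $bbbaaaaaababa
Sorted (with $ < everything):
  sorted[0] = $bbbaaaaaababa
  sorted[1] = a$bbbaaaaaabab
  sorted[2] = aaaaaababa$bbb
  sorted[3] = aaaaababa$bbba
  sorted[4] = aaaababa$bbbaa
  sorted[5] = aaababa$bbbaaa
  sorted[6] = aababa$bbbaaaa
  sorted[7] = aba$bbbaaaaaab
  sorted[8] = ababa$bbbaaaaa
  sorted[9] = ba$bbbaaaaaaba
  sorted[10] = baaaaaababa$bb
  sorted[11] = baba$bbbaaaaaa
  sorted[12] = bbaaaaaababa$b
  sorted[13] = bbbaaaaaababa$
sorted[6] = aababa$bbbaaaa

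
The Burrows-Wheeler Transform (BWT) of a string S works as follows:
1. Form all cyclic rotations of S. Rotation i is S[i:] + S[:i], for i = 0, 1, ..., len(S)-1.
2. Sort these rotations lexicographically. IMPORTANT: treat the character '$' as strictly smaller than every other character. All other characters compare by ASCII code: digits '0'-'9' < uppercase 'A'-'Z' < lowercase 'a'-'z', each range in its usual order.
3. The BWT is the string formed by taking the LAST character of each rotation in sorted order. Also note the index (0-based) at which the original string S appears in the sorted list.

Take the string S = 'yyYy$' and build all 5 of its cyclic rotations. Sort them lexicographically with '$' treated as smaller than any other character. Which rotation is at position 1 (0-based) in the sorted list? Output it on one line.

All 5 rotations (rotation i = S[i:]+S[:i]):
  rot[0] = yyYy$
  rot[1] = yYy$y
  rot[2] = Yy$yy
  rot[3] = y$yyY
  rot[4] = $yyYy
Sorted (with $ < everything):
  sorted[0] = $yyYy
  sorted[1] = Yy$yy
  sorted[2] = y$yyY
  sorted[3] = yYy$y
  sorted[4] = yyYy$
sorted[1] = Yy$yy

Answer: Yy$yy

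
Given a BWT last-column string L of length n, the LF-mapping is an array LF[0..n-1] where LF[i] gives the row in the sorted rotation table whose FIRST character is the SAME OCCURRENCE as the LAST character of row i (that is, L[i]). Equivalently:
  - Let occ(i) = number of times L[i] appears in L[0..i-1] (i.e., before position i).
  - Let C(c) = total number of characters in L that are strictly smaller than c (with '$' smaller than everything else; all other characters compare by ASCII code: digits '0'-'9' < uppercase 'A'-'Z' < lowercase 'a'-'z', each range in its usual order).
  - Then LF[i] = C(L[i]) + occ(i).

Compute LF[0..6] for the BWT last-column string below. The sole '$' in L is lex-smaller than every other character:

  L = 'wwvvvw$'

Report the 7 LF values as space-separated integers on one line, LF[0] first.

Answer: 4 5 1 2 3 6 0

Derivation:
Char counts: '$':1, 'v':3, 'w':3
C (first-col start): C('$')=0, C('v')=1, C('w')=4
L[0]='w': occ=0, LF[0]=C('w')+0=4+0=4
L[1]='w': occ=1, LF[1]=C('w')+1=4+1=5
L[2]='v': occ=0, LF[2]=C('v')+0=1+0=1
L[3]='v': occ=1, LF[3]=C('v')+1=1+1=2
L[4]='v': occ=2, LF[4]=C('v')+2=1+2=3
L[5]='w': occ=2, LF[5]=C('w')+2=4+2=6
L[6]='$': occ=0, LF[6]=C('$')+0=0+0=0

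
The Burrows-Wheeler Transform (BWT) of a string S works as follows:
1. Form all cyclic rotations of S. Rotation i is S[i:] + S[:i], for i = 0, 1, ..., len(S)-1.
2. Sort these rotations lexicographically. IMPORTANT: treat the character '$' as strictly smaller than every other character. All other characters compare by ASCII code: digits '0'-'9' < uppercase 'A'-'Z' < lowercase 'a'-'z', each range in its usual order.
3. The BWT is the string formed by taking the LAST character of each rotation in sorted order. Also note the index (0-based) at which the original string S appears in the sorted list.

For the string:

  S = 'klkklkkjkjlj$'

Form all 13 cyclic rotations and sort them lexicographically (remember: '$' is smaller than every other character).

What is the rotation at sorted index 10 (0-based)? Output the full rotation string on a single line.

Answer: lj$klkklkkjkj

Derivation:
All 13 rotations (rotation i = S[i:]+S[:i]):
  rot[0] = klkklkkjkjlj$
  rot[1] = lkklkkjkjlj$k
  rot[2] = kklkkjkjlj$kl
  rot[3] = klkkjkjlj$klk
  rot[4] = lkkjkjlj$klkk
  rot[5] = kkjkjlj$klkkl
  rot[6] = kjkjlj$klkklk
  rot[7] = jkjlj$klkklkk
  rot[8] = kjlj$klkklkkj
  rot[9] = jlj$klkklkkjk
  rot[10] = lj$klkklkkjkj
  rot[11] = j$klkklkkjkjl
  rot[12] = $klkklkkjkjlj
Sorted (with $ < everything):
  sorted[0] = $klkklkkjkjlj
  sorted[1] = j$klkklkkjkjl
  sorted[2] = jkjlj$klkklkk
  sorted[3] = jlj$klkklkkjk
  sorted[4] = kjkjlj$klkklk
  sorted[5] = kjlj$klkklkkj
  sorted[6] = kkjkjlj$klkkl
  sorted[7] = kklkkjkjlj$kl
  sorted[8] = klkkjkjlj$klk
  sorted[9] = klkklkkjkjlj$
  sorted[10] = lj$klkklkkjkj
  sorted[11] = lkkjkjlj$klkk
  sorted[12] = lkklkkjkjlj$k
sorted[10] = lj$klkklkkjkj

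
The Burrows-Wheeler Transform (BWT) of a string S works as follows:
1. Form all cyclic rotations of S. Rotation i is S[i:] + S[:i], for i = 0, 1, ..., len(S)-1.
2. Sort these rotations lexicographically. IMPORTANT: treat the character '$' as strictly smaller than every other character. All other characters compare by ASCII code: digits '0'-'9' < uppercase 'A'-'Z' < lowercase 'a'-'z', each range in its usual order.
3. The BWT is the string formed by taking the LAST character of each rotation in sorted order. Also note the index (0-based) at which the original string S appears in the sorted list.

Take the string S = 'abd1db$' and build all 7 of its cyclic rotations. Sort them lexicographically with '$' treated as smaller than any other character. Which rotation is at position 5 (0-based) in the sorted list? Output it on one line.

Answer: d1db$ab

Derivation:
All 7 rotations (rotation i = S[i:]+S[:i]):
  rot[0] = abd1db$
  rot[1] = bd1db$a
  rot[2] = d1db$ab
  rot[3] = 1db$abd
  rot[4] = db$abd1
  rot[5] = b$abd1d
  rot[6] = $abd1db
Sorted (with $ < everything):
  sorted[0] = $abd1db
  sorted[1] = 1db$abd
  sorted[2] = abd1db$
  sorted[3] = b$abd1d
  sorted[4] = bd1db$a
  sorted[5] = d1db$ab
  sorted[6] = db$abd1
sorted[5] = d1db$ab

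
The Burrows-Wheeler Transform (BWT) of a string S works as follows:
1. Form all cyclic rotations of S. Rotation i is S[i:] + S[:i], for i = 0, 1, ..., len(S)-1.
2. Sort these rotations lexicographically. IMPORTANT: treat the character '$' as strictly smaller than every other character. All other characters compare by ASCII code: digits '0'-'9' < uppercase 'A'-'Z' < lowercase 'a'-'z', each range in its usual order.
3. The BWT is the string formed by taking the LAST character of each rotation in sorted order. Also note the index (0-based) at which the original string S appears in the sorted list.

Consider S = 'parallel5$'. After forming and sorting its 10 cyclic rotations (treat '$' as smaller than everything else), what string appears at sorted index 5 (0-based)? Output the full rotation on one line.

All 10 rotations (rotation i = S[i:]+S[:i]):
  rot[0] = parallel5$
  rot[1] = arallel5$p
  rot[2] = rallel5$pa
  rot[3] = allel5$par
  rot[4] = llel5$para
  rot[5] = lel5$paral
  rot[6] = el5$parall
  rot[7] = l5$paralle
  rot[8] = 5$parallel
  rot[9] = $parallel5
Sorted (with $ < everything):
  sorted[0] = $parallel5
  sorted[1] = 5$parallel
  sorted[2] = allel5$par
  sorted[3] = arallel5$p
  sorted[4] = el5$parall
  sorted[5] = l5$paralle
  sorted[6] = lel5$paral
  sorted[7] = llel5$para
  sorted[8] = parallel5$
  sorted[9] = rallel5$pa
sorted[5] = l5$paralle

Answer: l5$paralle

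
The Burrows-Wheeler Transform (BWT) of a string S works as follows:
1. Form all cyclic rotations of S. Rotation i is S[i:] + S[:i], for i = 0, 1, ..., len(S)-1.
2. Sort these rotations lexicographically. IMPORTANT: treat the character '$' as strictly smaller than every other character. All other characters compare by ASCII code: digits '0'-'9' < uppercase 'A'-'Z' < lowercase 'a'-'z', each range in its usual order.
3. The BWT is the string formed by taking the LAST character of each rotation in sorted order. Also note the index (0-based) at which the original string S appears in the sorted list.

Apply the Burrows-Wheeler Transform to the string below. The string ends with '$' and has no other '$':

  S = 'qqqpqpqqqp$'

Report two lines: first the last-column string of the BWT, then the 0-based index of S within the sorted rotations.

All 11 rotations (rotation i = S[i:]+S[:i]):
  rot[0] = qqqpqpqqqp$
  rot[1] = qqpqpqqqp$q
  rot[2] = qpqpqqqp$qq
  rot[3] = pqpqqqp$qqq
  rot[4] = qpqqqp$qqqp
  rot[5] = pqqqp$qqqpq
  rot[6] = qqqp$qqqpqp
  rot[7] = qqp$qqqpqpq
  rot[8] = qp$qqqpqpqq
  rot[9] = p$qqqpqpqqq
  rot[10] = $qqqpqpqqqp
Sorted (with $ < everything):
  sorted[0] = $qqqpqpqqqp  (last char: 'p')
  sorted[1] = p$qqqpqpqqq  (last char: 'q')
  sorted[2] = pqpqqqp$qqq  (last char: 'q')
  sorted[3] = pqqqp$qqqpq  (last char: 'q')
  sorted[4] = qp$qqqpqpqq  (last char: 'q')
  sorted[5] = qpqpqqqp$qq  (last char: 'q')
  sorted[6] = qpqqqp$qqqp  (last char: 'p')
  sorted[7] = qqp$qqqpqpq  (last char: 'q')
  sorted[8] = qqpqpqqqp$q  (last char: 'q')
  sorted[9] = qqqp$qqqpqp  (last char: 'p')
  sorted[10] = qqqpqpqqqp$  (last char: '$')
Last column: pqqqqqpqqp$
Original string S is at sorted index 10

Answer: pqqqqqpqqp$
10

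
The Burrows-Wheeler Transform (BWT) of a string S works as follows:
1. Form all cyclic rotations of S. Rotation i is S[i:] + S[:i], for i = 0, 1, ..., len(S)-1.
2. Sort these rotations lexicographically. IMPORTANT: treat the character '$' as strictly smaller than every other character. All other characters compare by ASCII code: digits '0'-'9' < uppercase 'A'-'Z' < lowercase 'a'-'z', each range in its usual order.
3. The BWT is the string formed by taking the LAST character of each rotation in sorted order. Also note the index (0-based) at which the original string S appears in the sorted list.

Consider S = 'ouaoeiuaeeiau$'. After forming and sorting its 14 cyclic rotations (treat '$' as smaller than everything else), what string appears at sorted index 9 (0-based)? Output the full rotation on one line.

All 14 rotations (rotation i = S[i:]+S[:i]):
  rot[0] = ouaoeiuaeeiau$
  rot[1] = uaoeiuaeeiau$o
  rot[2] = aoeiuaeeiau$ou
  rot[3] = oeiuaeeiau$oua
  rot[4] = eiuaeeiau$ouao
  rot[5] = iuaeeiau$ouaoe
  rot[6] = uaeeiau$ouaoei
  rot[7] = aeeiau$ouaoeiu
  rot[8] = eeiau$ouaoeiua
  rot[9] = eiau$ouaoeiuae
  rot[10] = iau$ouaoeiuaee
  rot[11] = au$ouaoeiuaeei
  rot[12] = u$ouaoeiuaeeia
  rot[13] = $ouaoeiuaeeiau
Sorted (with $ < everything):
  sorted[0] = $ouaoeiuaeeiau
  sorted[1] = aeeiau$ouaoeiu
  sorted[2] = aoeiuaeeiau$ou
  sorted[3] = au$ouaoeiuaeei
  sorted[4] = eeiau$ouaoeiua
  sorted[5] = eiau$ouaoeiuae
  sorted[6] = eiuaeeiau$ouao
  sorted[7] = iau$ouaoeiuaee
  sorted[8] = iuaeeiau$ouaoe
  sorted[9] = oeiuaeeiau$oua
  sorted[10] = ouaoeiuaeeiau$
  sorted[11] = u$ouaoeiuaeeia
  sorted[12] = uaeeiau$ouaoei
  sorted[13] = uaoeiuaeeiau$o
sorted[9] = oeiuaeeiau$oua

Answer: oeiuaeeiau$oua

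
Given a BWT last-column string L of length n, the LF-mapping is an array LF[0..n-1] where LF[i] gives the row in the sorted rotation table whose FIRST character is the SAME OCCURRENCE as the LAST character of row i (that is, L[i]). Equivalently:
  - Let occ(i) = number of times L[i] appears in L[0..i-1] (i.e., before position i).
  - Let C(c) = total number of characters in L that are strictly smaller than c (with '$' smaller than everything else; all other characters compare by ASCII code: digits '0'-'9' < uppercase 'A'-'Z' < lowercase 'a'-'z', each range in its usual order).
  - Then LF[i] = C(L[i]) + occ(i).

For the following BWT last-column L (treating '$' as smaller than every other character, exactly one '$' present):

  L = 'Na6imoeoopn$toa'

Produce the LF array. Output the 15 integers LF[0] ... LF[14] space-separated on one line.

Answer: 2 3 1 6 7 9 5 10 11 13 8 0 14 12 4

Derivation:
Char counts: '$':1, '6':1, 'N':1, 'a':2, 'e':1, 'i':1, 'm':1, 'n':1, 'o':4, 'p':1, 't':1
C (first-col start): C('$')=0, C('6')=1, C('N')=2, C('a')=3, C('e')=5, C('i')=6, C('m')=7, C('n')=8, C('o')=9, C('p')=13, C('t')=14
L[0]='N': occ=0, LF[0]=C('N')+0=2+0=2
L[1]='a': occ=0, LF[1]=C('a')+0=3+0=3
L[2]='6': occ=0, LF[2]=C('6')+0=1+0=1
L[3]='i': occ=0, LF[3]=C('i')+0=6+0=6
L[4]='m': occ=0, LF[4]=C('m')+0=7+0=7
L[5]='o': occ=0, LF[5]=C('o')+0=9+0=9
L[6]='e': occ=0, LF[6]=C('e')+0=5+0=5
L[7]='o': occ=1, LF[7]=C('o')+1=9+1=10
L[8]='o': occ=2, LF[8]=C('o')+2=9+2=11
L[9]='p': occ=0, LF[9]=C('p')+0=13+0=13
L[10]='n': occ=0, LF[10]=C('n')+0=8+0=8
L[11]='$': occ=0, LF[11]=C('$')+0=0+0=0
L[12]='t': occ=0, LF[12]=C('t')+0=14+0=14
L[13]='o': occ=3, LF[13]=C('o')+3=9+3=12
L[14]='a': occ=1, LF[14]=C('a')+1=3+1=4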